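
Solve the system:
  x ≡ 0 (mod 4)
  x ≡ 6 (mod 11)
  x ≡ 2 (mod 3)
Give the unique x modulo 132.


Moduli 4, 11, 3 are pairwise coprime; by CRT there is a unique solution modulo M = 4 · 11 · 3 = 132.
Solve pairwise, accumulating the modulus:
  Start with x ≡ 0 (mod 4).
  Combine with x ≡ 6 (mod 11): since gcd(4, 11) = 1, we get a unique residue mod 44.
    Write x = 0 + 4·t and substitute into x ≡ 6 (mod 11): 4·t ≡ 6 − 0 = 6 (mod 11).
    The inverse of 4 mod 11 is 3 (since 4·3 = 12 = 1·11 + 1), so t ≡ 3·6 = 18 ≡ 7 (mod 11).
    Then x = 0 + 4·7 = 28, valid modulo lcm(4, 11) = 44: x ≡ 28 (mod 44).
  Combine with x ≡ 2 (mod 3): since gcd(44, 3) = 1, we get a unique residue mod 132.
    Write x = 28 + 44·t and substitute into x ≡ 2 (mod 3): 44·t ≡ 2 − 28 = -26 (mod 3).
    Reduce coefficients mod 3: 2·t ≡ 1 (mod 3).
    The inverse of 2 mod 3 is 2 (since 2·2 = 4 = 1·3 + 1), so t ≡ 2·1 = 2 ≡ 2 (mod 3).
    Then x = 28 + 44·2 = 116, valid modulo lcm(44, 3) = 132: x ≡ 116 (mod 132).
Verify: 116 mod 4 = 0 ✓, 116 mod 11 = 6 ✓, 116 mod 3 = 2 ✓.

x ≡ 116 (mod 132).


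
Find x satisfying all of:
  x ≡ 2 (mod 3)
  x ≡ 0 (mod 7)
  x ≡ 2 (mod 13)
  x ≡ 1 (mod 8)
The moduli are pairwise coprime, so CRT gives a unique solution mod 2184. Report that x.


Product of moduli M = 3 · 7 · 13 · 8 = 2184.
Merge one congruence at a time:
  Start: x ≡ 2 (mod 3).
  Combine with x ≡ 0 (mod 7); new modulus lcm = 21.
    Write x = 2 + 3·t and substitute into x ≡ 0 (mod 7): 3·t ≡ 0 − 2 = -2 (mod 7).
    Reduce coefficients mod 7: 3·t ≡ 5 (mod 7).
    The inverse of 3 mod 7 is 5 (since 3·5 = 15 = 2·7 + 1), so t ≡ 5·5 = 25 ≡ 4 (mod 7).
    Then x = 2 + 3·4 = 14, valid modulo lcm(3, 7) = 21: x ≡ 14 (mod 21).
  Combine with x ≡ 2 (mod 13); new modulus lcm = 273.
    Write x = 14 + 21·t and substitute into x ≡ 2 (mod 13): 21·t ≡ 2 − 14 = -12 (mod 13).
    Reduce coefficients mod 13: 8·t ≡ 1 (mod 13).
    The inverse of 8 mod 13 is 5 (since 8·5 = 40 = 3·13 + 1), so t ≡ 5·1 = 5 ≡ 5 (mod 13).
    Then x = 14 + 21·5 = 119, valid modulo lcm(21, 13) = 273: x ≡ 119 (mod 273).
  Combine with x ≡ 1 (mod 8); new modulus lcm = 2184.
    Write x = 119 + 273·t and substitute into x ≡ 1 (mod 8): 273·t ≡ 1 − 119 = -118 (mod 8).
    Reduce coefficients mod 8: 1·t ≡ 2 (mod 8).
    So t ≡ 2 (mod 8).
    Then x = 119 + 273·2 = 665, valid modulo lcm(273, 8) = 2184: x ≡ 665 (mod 2184).
Verify against each original: 665 mod 3 = 2, 665 mod 7 = 0, 665 mod 13 = 2, 665 mod 8 = 1.

x ≡ 665 (mod 2184).


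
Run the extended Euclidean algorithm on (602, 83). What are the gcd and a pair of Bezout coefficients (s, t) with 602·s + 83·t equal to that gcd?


Euclidean algorithm on (602, 83) — divide until remainder is 0:
  602 = 7 · 83 + 21
  83 = 3 · 21 + 20
  21 = 1 · 20 + 1
  20 = 20 · 1 + 0
gcd(602, 83) = 1.
Track Bezout coefficients alongside the remainders: start with r₀ = 602 = a·1 + b·0 (s = 1, t = 0) and r₁ = 83 = a·0 + b·1 (s = 0, t = 1); each new remainder r_{k+1} = r_{k-1} − q_k·r_k inherits s_{k+1} = s_{k-1} − q_k·s_k, t_{k+1} = t_{k-1} − q_k·t_k, so r_k = a·s_k + b·t_k at every step:
  q = 7: r = 21, s = 1 − 7·0 = 1, t = 0 − 7·1 = -7  (check: 602·1 + 83·(-7) = 21)
  q = 3: r = 20, s = 0 − 3·1 = -3, t = 1 − 3·(-7) = 22  (check: 602·(-3) + 83·22 = 20)
  q = 1: r = 1, s = 1 − 1·(-3) = 4, t = -7 − 1·22 = -29  (check: 602·4 + 83·(-29) = 1)
The row with r = 1 (the gcd) gives the Bezout coefficients s = 4, t = -29.
Result: 602 · (4) + 83 · (-29) = 1.

gcd(602, 83) = 1; s = 4, t = -29 (check: 602·4 + 83·(-29) = 1).


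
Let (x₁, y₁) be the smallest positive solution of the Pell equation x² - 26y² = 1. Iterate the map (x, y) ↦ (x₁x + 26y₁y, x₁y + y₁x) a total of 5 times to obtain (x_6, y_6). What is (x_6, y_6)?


Step 1: Find the fundamental solution (x₁, y₁) of x² - 26y² = 1.
  Expand √26 as a continued fraction. a₀ = ⌊√26⌋ = 5; iterate m_{k+1} = d_k·a_k − m_k, d_{k+1} = (26 − m_{k+1}²)/d_k, a_{k+1} = ⌊(a₀ + m_{k+1})/d_{k+1}⌋ (starting m₀ = 0, d₀ = 1), with convergents p_k = a_k·p_{k-1} + p_{k-2}, q_k = a_k·q_{k-1} + q_{k-2} (p₋₁ = 1, q₋₁ = 0):
  k = 0: a₀ = 5; p₀/q₀ = 5/1; p₀² − 26·q₀² = 25 − 26 = -1.
  k = 1: m = 5, d = 1, a = ⌊(5 + 5)/1⌋ = 10; p/q = (10·5 + 1)/(10·1 + 0) = 51/10; p² − 26·q² = 2601 − 2600 = 1.
  The first convergent with p² − 26·q² = 1 gives the fundamental solution (x₁, y₁) = (51, 10).
Step 2: Apply the recurrence (x_{n+1}, y_{n+1}) = (x₁x_n + 26y₁y_n, x₁y_n + y₁x_n) repeatedly.
  From (x_1, y_1) = (51, 10): x_2 = 51·51 + 26·10·10 = 5201; y_2 = 51·10 + 10·51 = 1020.
  From (x_2, y_2) = (5201, 1020): x_3 = 51·5201 + 26·10·1020 = 530451; y_3 = 51·1020 + 10·5201 = 104030.
  From (x_3, y_3) = (530451, 104030): x_4 = 51·530451 + 26·10·104030 = 54100801; y_4 = 51·104030 + 10·530451 = 10610040.
  From (x_4, y_4) = (54100801, 10610040): x_5 = 51·54100801 + 26·10·10610040 = 5517751251; y_5 = 51·10610040 + 10·54100801 = 1082120050.
  From (x_5, y_5) = (5517751251, 1082120050): x_6 = 51·5517751251 + 26·10·1082120050 = 562756526801; y_6 = 51·1082120050 + 10·5517751251 = 110365635060.
Step 3: Verify x_6² - 26·y_6² = 316694908457124631293601 - 316694908457124631293600 = 1 (should be 1). ✓

(x_1, y_1) = (51, 10); (x_6, y_6) = (562756526801, 110365635060).


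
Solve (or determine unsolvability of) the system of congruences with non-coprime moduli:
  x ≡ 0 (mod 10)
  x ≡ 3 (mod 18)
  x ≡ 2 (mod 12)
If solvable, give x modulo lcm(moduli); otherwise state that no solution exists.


Moduli 10, 18, 12 are not pairwise coprime, so CRT works modulo lcm(m_i) when all pairwise compatibility conditions hold.
Pairwise compatibility: gcd(m_i, m_j) must divide a_i - a_j for every pair.
Merge one congruence at a time:
  Start: x ≡ 0 (mod 10).
  Combine with x ≡ 3 (mod 18): gcd(10, 18) = 2, and 3 - 0 = 3 is NOT divisible by 2.
    ⇒ system is inconsistent (no integer solution).

No solution (the system is inconsistent).


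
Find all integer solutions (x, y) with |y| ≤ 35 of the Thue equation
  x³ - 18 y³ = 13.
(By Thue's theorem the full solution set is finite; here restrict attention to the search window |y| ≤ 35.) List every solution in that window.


The equation is x³ - 18y³ = 13. For fixed y, x³ = 18·y³ + 13, so a solution requires the RHS to be a perfect cube.
Strategy: iterate y from -35 to 35, compute RHS = 18·y³ + 13, and check whether it is a (positive or negative) perfect cube.
Check small values of y:
  y = 0: RHS = 13 is not a perfect cube.
  y = 1: RHS = 31 is not a perfect cube.
  y = -1: RHS = -5 is not a perfect cube.
  y = 2: RHS = 157 is not a perfect cube.
  y = -2: RHS = -131 is not a perfect cube.
  y = 3: RHS = 499 is not a perfect cube.
  y = -3: RHS = -473 is not a perfect cube.
Continuing the search up to |y| = 35 finds no solutions either.
No (x, y) in the scanned range satisfies the equation.

No integer solutions with |y| ≤ 35.


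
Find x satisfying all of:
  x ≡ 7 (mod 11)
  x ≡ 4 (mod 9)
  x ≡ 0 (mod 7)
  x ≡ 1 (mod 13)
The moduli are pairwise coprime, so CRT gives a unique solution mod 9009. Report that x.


Product of moduli M = 11 · 9 · 7 · 13 = 9009.
Merge one congruence at a time:
  Start: x ≡ 7 (mod 11).
  Combine with x ≡ 4 (mod 9); new modulus lcm = 99.
    Write x = 7 + 11·t and substitute into x ≡ 4 (mod 9): 11·t ≡ 4 − 7 = -3 (mod 9).
    Reduce coefficients mod 9: 2·t ≡ 6 (mod 9).
    The inverse of 2 mod 9 is 5 (since 2·5 = 10 = 1·9 + 1), so t ≡ 5·6 = 30 ≡ 3 (mod 9).
    Then x = 7 + 11·3 = 40, valid modulo lcm(11, 9) = 99: x ≡ 40 (mod 99).
  Combine with x ≡ 0 (mod 7); new modulus lcm = 693.
    Write x = 40 + 99·t and substitute into x ≡ 0 (mod 7): 99·t ≡ 0 − 40 = -40 (mod 7).
    Reduce coefficients mod 7: 1·t ≡ 2 (mod 7).
    So t ≡ 2 (mod 7).
    Then x = 40 + 99·2 = 238, valid modulo lcm(99, 7) = 693: x ≡ 238 (mod 693).
  Combine with x ≡ 1 (mod 13); new modulus lcm = 9009.
    Write x = 238 + 693·t and substitute into x ≡ 1 (mod 13): 693·t ≡ 1 − 238 = -237 (mod 13).
    Reduce coefficients mod 13: 4·t ≡ 10 (mod 13).
    The inverse of 4 mod 13 is 10 (since 4·10 = 40 = 3·13 + 1), so t ≡ 10·10 = 100 ≡ 9 (mod 13).
    Then x = 238 + 693·9 = 6475, valid modulo lcm(693, 13) = 9009: x ≡ 6475 (mod 9009).
Verify against each original: 6475 mod 11 = 7, 6475 mod 9 = 4, 6475 mod 7 = 0, 6475 mod 13 = 1.

x ≡ 6475 (mod 9009).


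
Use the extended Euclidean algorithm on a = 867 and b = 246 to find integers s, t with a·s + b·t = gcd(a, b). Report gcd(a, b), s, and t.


Euclidean algorithm on (867, 246) — divide until remainder is 0:
  867 = 3 · 246 + 129
  246 = 1 · 129 + 117
  129 = 1 · 117 + 12
  117 = 9 · 12 + 9
  12 = 1 · 9 + 3
  9 = 3 · 3 + 0
gcd(867, 246) = 3.
Track Bezout coefficients alongside the remainders: start with r₀ = 867 = a·1 + b·0 (s = 1, t = 0) and r₁ = 246 = a·0 + b·1 (s = 0, t = 1); each new remainder r_{k+1} = r_{k-1} − q_k·r_k inherits s_{k+1} = s_{k-1} − q_k·s_k, t_{k+1} = t_{k-1} − q_k·t_k, so r_k = a·s_k + b·t_k at every step:
  q = 3: r = 129, s = 1 − 3·0 = 1, t = 0 − 3·1 = -3  (check: 867·1 + 246·(-3) = 129)
  q = 1: r = 117, s = 0 − 1·1 = -1, t = 1 − 1·(-3) = 4  (check: 867·(-1) + 246·4 = 117)
  q = 1: r = 12, s = 1 − 1·(-1) = 2, t = -3 − 1·4 = -7  (check: 867·2 + 246·(-7) = 12)
  q = 9: r = 9, s = -1 − 9·2 = -19, t = 4 − 9·(-7) = 67  (check: 867·(-19) + 246·67 = 9)
  q = 1: r = 3, s = 2 − 1·(-19) = 21, t = -7 − 1·67 = -74  (check: 867·21 + 246·(-74) = 3)
The row with r = 3 (the gcd) gives the Bezout coefficients s = 21, t = -74.
Result: 867 · (21) + 246 · (-74) = 3.

gcd(867, 246) = 3; s = 21, t = -74 (check: 867·21 + 246·(-74) = 3).


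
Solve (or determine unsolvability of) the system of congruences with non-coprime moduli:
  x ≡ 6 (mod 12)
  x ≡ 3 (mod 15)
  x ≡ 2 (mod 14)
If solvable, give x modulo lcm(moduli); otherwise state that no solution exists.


Moduli 12, 15, 14 are not pairwise coprime, so CRT works modulo lcm(m_i) when all pairwise compatibility conditions hold.
Pairwise compatibility: gcd(m_i, m_j) must divide a_i - a_j for every pair.
Merge one congruence at a time:
  Start: x ≡ 6 (mod 12).
  Combine with x ≡ 3 (mod 15): gcd(12, 15) = 3; 3 - 6 = -3, which IS divisible by 3, so compatible.
    Write x = 6 + 12·t and substitute into x ≡ 3 (mod 15): 12·t ≡ 3 − 6 = -3 (mod 15).
    Divide the congruence (and modulus) by g = 3: 4·t ≡ -1 (mod 5).
    Reduce coefficients mod 5: 4·t ≡ 4 (mod 5).
    The inverse of 4 mod 5 is 4 (since 4·4 = 16 = 3·5 + 1), so t ≡ 4·4 = 16 ≡ 1 (mod 5).
    Then x = 6 + 12·1 = 18, valid modulo lcm(12, 15) = 60: x ≡ 18 (mod 60).
  Combine with x ≡ 2 (mod 14): gcd(60, 14) = 2; 2 - 18 = -16, which IS divisible by 2, so compatible.
    Write x = 18 + 60·t and substitute into x ≡ 2 (mod 14): 60·t ≡ 2 − 18 = -16 (mod 14).
    Divide the congruence (and modulus) by g = 2: 30·t ≡ -8 (mod 7).
    Reduce coefficients mod 7: 2·t ≡ 6 (mod 7).
    The inverse of 2 mod 7 is 4 (since 2·4 = 8 = 1·7 + 1), so t ≡ 4·6 = 24 ≡ 3 (mod 7).
    Then x = 18 + 60·3 = 198, valid modulo lcm(60, 14) = 420: x ≡ 198 (mod 420).
Verify: 198 mod 12 = 6, 198 mod 15 = 3, 198 mod 14 = 2.

x ≡ 198 (mod 420).


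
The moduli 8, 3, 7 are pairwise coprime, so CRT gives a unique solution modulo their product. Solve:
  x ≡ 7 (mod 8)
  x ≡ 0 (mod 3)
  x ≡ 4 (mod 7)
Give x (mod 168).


Moduli 8, 3, 7 are pairwise coprime; by CRT there is a unique solution modulo M = 8 · 3 · 7 = 168.
Solve pairwise, accumulating the modulus:
  Start with x ≡ 7 (mod 8).
  Combine with x ≡ 0 (mod 3): since gcd(8, 3) = 1, we get a unique residue mod 24.
    Write x = 7 + 8·t and substitute into x ≡ 0 (mod 3): 8·t ≡ 0 − 7 = -7 (mod 3).
    Reduce coefficients mod 3: 2·t ≡ 2 (mod 3).
    The inverse of 2 mod 3 is 2 (since 2·2 = 4 = 1·3 + 1), so t ≡ 2·2 = 4 ≡ 1 (mod 3).
    Then x = 7 + 8·1 = 15, valid modulo lcm(8, 3) = 24: x ≡ 15 (mod 24).
  Combine with x ≡ 4 (mod 7): since gcd(24, 7) = 1, we get a unique residue mod 168.
    Write x = 15 + 24·t and substitute into x ≡ 4 (mod 7): 24·t ≡ 4 − 15 = -11 (mod 7).
    Reduce coefficients mod 7: 3·t ≡ 3 (mod 7).
    The inverse of 3 mod 7 is 5 (since 3·5 = 15 = 2·7 + 1), so t ≡ 5·3 = 15 ≡ 1 (mod 7).
    Then x = 15 + 24·1 = 39, valid modulo lcm(24, 7) = 168: x ≡ 39 (mod 168).
Verify: 39 mod 8 = 7 ✓, 39 mod 3 = 0 ✓, 39 mod 7 = 4 ✓.

x ≡ 39 (mod 168).


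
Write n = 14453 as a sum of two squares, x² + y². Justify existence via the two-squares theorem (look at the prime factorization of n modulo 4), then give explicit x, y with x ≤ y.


Step 1: Factor n = 14453 = 97 · 149.
Step 2: Check the mod-4 condition on each prime factor: 97 ≡ 1 (mod 4), exponent 1; 149 ≡ 1 (mod 4), exponent 1.
All primes ≡ 3 (mod 4) appear to even exponent (or don't appear), so by the two-squares theorem n IS expressible as a sum of two squares.
Step 3: Build a representation. Here n = 97 · 149 is a product of primes ≡ 1 (mod 4). Each prime p ≡ 1 (mod 4) is itself a sum of two squares; find a² by testing p − a² for a perfect square:
  97: 97 − 1² = 96, 97 − 2² = 93, 97 − 3² = 88, 97 − 4² = 81 = 9² ⇒ 97 = 4² + 9².
  149: 149 − 1² = 148, 149 − 2² = 145, 149 − 3² = 140, 149 − 4² = 133, 149 − 5² = 124, 149 − 6² = 113, 149 − 7² = 100 = 10² ⇒ 149 = 7² + 10².
  Combine using the Brahmagupta–Fibonacci identity (a² + b²)(c² + d²) = (ac − bd)² + (ad + bc)² = (ac + bd)² + (ad − bc)²:
  97 · 149 = 14453: from (4² + 9²)(7² + 10²), take (4·7 − 9·10, 4·10 + 9·7) = (28 − 90, 40 + 63) = (-62, 103); dropping signs (only squares matter) gives (62, 103); check 62² + 103² = 3844 + 10609 = 14453 ✓.
Step 4: Order so x ≤ y and verify: 62² + 103² = 3844 + 10609 = 14453 = n. ✓

n = 14453 = 62² + 103² (one valid representation with x ≤ y).


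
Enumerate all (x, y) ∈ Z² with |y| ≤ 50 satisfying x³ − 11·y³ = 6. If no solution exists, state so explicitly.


The equation is x³ - 11y³ = 6. For fixed y, x³ = 11·y³ + 6, so a solution requires the RHS to be a perfect cube.
Strategy: iterate y from -50 to 50, compute RHS = 11·y³ + 6, and check whether it is a (positive or negative) perfect cube.
Check small values of y:
  y = 0: RHS = 6 is not a perfect cube.
  y = 1: RHS = 17 is not a perfect cube.
  y = -1: RHS = -5 is not a perfect cube.
  y = 2: RHS = 94 is not a perfect cube.
  y = -2: RHS = -82 is not a perfect cube.
  y = 3: RHS = 303 is not a perfect cube.
  y = -3: RHS = -291 is not a perfect cube.
Continuing the search up to |y| = 50 finds no solutions either.
No (x, y) in the scanned range satisfies the equation.

No integer solutions with |y| ≤ 50.


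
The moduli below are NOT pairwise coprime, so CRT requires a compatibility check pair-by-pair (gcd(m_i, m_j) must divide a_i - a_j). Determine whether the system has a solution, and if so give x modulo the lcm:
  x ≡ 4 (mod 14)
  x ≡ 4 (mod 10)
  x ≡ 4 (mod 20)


Moduli 14, 10, 20 are not pairwise coprime, so CRT works modulo lcm(m_i) when all pairwise compatibility conditions hold.
Pairwise compatibility: gcd(m_i, m_j) must divide a_i - a_j for every pair.
Merge one congruence at a time:
  Start: x ≡ 4 (mod 14).
  Combine with x ≡ 4 (mod 10): gcd(14, 10) = 2; 4 - 4 = 0, which IS divisible by 2, so compatible.
    Write x = 4 + 14·t and substitute into x ≡ 4 (mod 10): 14·t ≡ 4 − 4 = 0 (mod 10).
    Divide the congruence (and modulus) by g = 2: 7·t ≡ 0 (mod 5).
    Reduce coefficients mod 5: 2·t ≡ 0 (mod 5).
    The inverse of 2 mod 5 is 3 (since 2·3 = 6 = 1·5 + 1), so t ≡ 3·0 = 0 ≡ 0 (mod 5).
    Then x = 4 + 14·0 = 4, valid modulo lcm(14, 10) = 70: x ≡ 4 (mod 70).
  Combine with x ≡ 4 (mod 20): gcd(70, 20) = 10; 4 - 4 = 0, which IS divisible by 10, so compatible.
    Write x = 4 + 70·t and substitute into x ≡ 4 (mod 20): 70·t ≡ 4 − 4 = 0 (mod 20).
    Divide the congruence (and modulus) by g = 10: 7·t ≡ 0 (mod 2).
    Reduce coefficients mod 2: 1·t ≡ 0 (mod 2).
    So t ≡ 0 (mod 2).
    Then x = 4 + 70·0 = 4, valid modulo lcm(70, 20) = 140: x ≡ 4 (mod 140).
Verify: 4 mod 14 = 4, 4 mod 10 = 4, 4 mod 20 = 4.

x ≡ 4 (mod 140).


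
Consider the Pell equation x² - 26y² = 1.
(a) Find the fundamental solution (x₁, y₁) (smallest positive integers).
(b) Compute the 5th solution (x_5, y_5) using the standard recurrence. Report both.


Step 1: Find the fundamental solution (x₁, y₁) of x² - 26y² = 1.
  Expand √26 as a continued fraction. a₀ = ⌊√26⌋ = 5; iterate m_{k+1} = d_k·a_k − m_k, d_{k+1} = (26 − m_{k+1}²)/d_k, a_{k+1} = ⌊(a₀ + m_{k+1})/d_{k+1}⌋ (starting m₀ = 0, d₀ = 1), with convergents p_k = a_k·p_{k-1} + p_{k-2}, q_k = a_k·q_{k-1} + q_{k-2} (p₋₁ = 1, q₋₁ = 0):
  k = 0: a₀ = 5; p₀/q₀ = 5/1; p₀² − 26·q₀² = 25 − 26 = -1.
  k = 1: m = 5, d = 1, a = ⌊(5 + 5)/1⌋ = 10; p/q = (10·5 + 1)/(10·1 + 0) = 51/10; p² − 26·q² = 2601 − 2600 = 1.
  The first convergent with p² − 26·q² = 1 gives the fundamental solution (x₁, y₁) = (51, 10).
Step 2: Apply the recurrence (x_{n+1}, y_{n+1}) = (x₁x_n + 26y₁y_n, x₁y_n + y₁x_n) repeatedly.
  From (x_1, y_1) = (51, 10): x_2 = 51·51 + 26·10·10 = 5201; y_2 = 51·10 + 10·51 = 1020.
  From (x_2, y_2) = (5201, 1020): x_3 = 51·5201 + 26·10·1020 = 530451; y_3 = 51·1020 + 10·5201 = 104030.
  From (x_3, y_3) = (530451, 104030): x_4 = 51·530451 + 26·10·104030 = 54100801; y_4 = 51·104030 + 10·530451 = 10610040.
  From (x_4, y_4) = (54100801, 10610040): x_5 = 51·54100801 + 26·10·10610040 = 5517751251; y_5 = 51·10610040 + 10·54100801 = 1082120050.
Step 3: Verify x_5² - 26·y_5² = 30445578867912065001 - 30445578867912065000 = 1 (should be 1). ✓

(x_1, y_1) = (51, 10); (x_5, y_5) = (5517751251, 1082120050).


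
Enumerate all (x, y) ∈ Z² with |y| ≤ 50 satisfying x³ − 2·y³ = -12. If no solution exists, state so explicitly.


The equation is x³ - 2y³ = -12. For fixed y, x³ = 2·y³ − 12, so a solution requires the RHS to be a perfect cube.
Strategy: iterate y from -50 to 50, compute RHS = 2·y³ − 12, and check whether it is a (positive or negative) perfect cube.
Check small values of y:
  y = 0: RHS = -12 is not a perfect cube.
  y = 1: RHS = -10 is not a perfect cube.
  y = -1: RHS = -14 is not a perfect cube.
  y = 2: RHS = 4 is not a perfect cube.
  y = -2: RHS = -28 is not a perfect cube.
  y = 3: RHS = 42 is not a perfect cube.
  y = -3: RHS = -66 is not a perfect cube.
Continuing the search up to |y| = 50 finds no solutions either.
No (x, y) in the scanned range satisfies the equation.

No integer solutions with |y| ≤ 50.


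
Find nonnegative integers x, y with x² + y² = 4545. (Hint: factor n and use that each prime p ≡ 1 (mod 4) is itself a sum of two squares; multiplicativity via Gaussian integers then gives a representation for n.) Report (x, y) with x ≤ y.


Step 1: Factor n = 4545 = 3^2 · 5 · 101.
Step 2: Check the mod-4 condition on each prime factor: 3 ≡ 3 (mod 4), exponent 2 (must be even); 5 ≡ 1 (mod 4), exponent 1; 101 ≡ 1 (mod 4), exponent 1.
All primes ≡ 3 (mod 4) appear to even exponent (or don't appear), so by the two-squares theorem n IS expressible as a sum of two squares.
Step 3: Build a representation. Group n = k² · m with k = 3 and m = 5 · 101 = 505 (a product of primes ≡ 1 (mod 4)); a representation of m scales to one of n via (k·x)² + (k·y)² = k²(x² + y²). Each prime p ≡ 1 (mod 4) is itself a sum of two squares; find a² by testing p − a² for a perfect square:
  5: 5 − 1² = 4 = 2² ⇒ 5 = 1² + 2².
  101: 101 − 1² = 100 = 10² ⇒ 101 = 1² + 10².
  Combine using the Brahmagupta–Fibonacci identity (a² + b²)(c² + d²) = (ac − bd)² + (ad + bc)² = (ac + bd)² + (ad − bc)²:
  5 · 101 = 505: from (1² + 2²)(1² + 10²), take (1·1 − 2·10, 1·10 + 2·1) = (1 − 20, 10 + 2) = (-19, 12); dropping signs (only squares matter) gives (19, 12); check 19² + 12² = 361 + 144 = 505 ✓.
  Scale by k = 3: (3·19, 3·12) = (57, 36).
Step 4: Order so x ≤ y and verify: 36² + 57² = 1296 + 3249 = 4545 = n. ✓

n = 4545 = 36² + 57² (one valid representation with x ≤ y).


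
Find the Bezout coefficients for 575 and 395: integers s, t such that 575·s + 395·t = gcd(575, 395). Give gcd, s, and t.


Euclidean algorithm on (575, 395) — divide until remainder is 0:
  575 = 1 · 395 + 180
  395 = 2 · 180 + 35
  180 = 5 · 35 + 5
  35 = 7 · 5 + 0
gcd(575, 395) = 5.
Track Bezout coefficients alongside the remainders: start with r₀ = 575 = a·1 + b·0 (s = 1, t = 0) and r₁ = 395 = a·0 + b·1 (s = 0, t = 1); each new remainder r_{k+1} = r_{k-1} − q_k·r_k inherits s_{k+1} = s_{k-1} − q_k·s_k, t_{k+1} = t_{k-1} − q_k·t_k, so r_k = a·s_k + b·t_k at every step:
  q = 1: r = 180, s = 1 − 1·0 = 1, t = 0 − 1·1 = -1  (check: 575·1 + 395·(-1) = 180)
  q = 2: r = 35, s = 0 − 2·1 = -2, t = 1 − 2·(-1) = 3  (check: 575·(-2) + 395·3 = 35)
  q = 5: r = 5, s = 1 − 5·(-2) = 11, t = -1 − 5·3 = -16  (check: 575·11 + 395·(-16) = 5)
The row with r = 5 (the gcd) gives the Bezout coefficients s = 11, t = -16.
Result: 575 · (11) + 395 · (-16) = 5.

gcd(575, 395) = 5; s = 11, t = -16 (check: 575·11 + 395·(-16) = 5).


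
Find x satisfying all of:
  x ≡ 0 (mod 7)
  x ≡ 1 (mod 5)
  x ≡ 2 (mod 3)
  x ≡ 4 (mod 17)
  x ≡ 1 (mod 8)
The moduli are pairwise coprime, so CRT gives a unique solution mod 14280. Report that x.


Product of moduli M = 7 · 5 · 3 · 17 · 8 = 14280.
Merge one congruence at a time:
  Start: x ≡ 0 (mod 7).
  Combine with x ≡ 1 (mod 5); new modulus lcm = 35.
    Write x = 0 + 7·t and substitute into x ≡ 1 (mod 5): 7·t ≡ 1 − 0 = 1 (mod 5).
    Reduce coefficients mod 5: 2·t ≡ 1 (mod 5).
    The inverse of 2 mod 5 is 3 (since 2·3 = 6 = 1·5 + 1), so t ≡ 3·1 = 3 ≡ 3 (mod 5).
    Then x = 0 + 7·3 = 21, valid modulo lcm(7, 5) = 35: x ≡ 21 (mod 35).
  Combine with x ≡ 2 (mod 3); new modulus lcm = 105.
    Write x = 21 + 35·t and substitute into x ≡ 2 (mod 3): 35·t ≡ 2 − 21 = -19 (mod 3).
    Reduce coefficients mod 3: 2·t ≡ 2 (mod 3).
    The inverse of 2 mod 3 is 2 (since 2·2 = 4 = 1·3 + 1), so t ≡ 2·2 = 4 ≡ 1 (mod 3).
    Then x = 21 + 35·1 = 56, valid modulo lcm(35, 3) = 105: x ≡ 56 (mod 105).
  Combine with x ≡ 4 (mod 17); new modulus lcm = 1785.
    Write x = 56 + 105·t and substitute into x ≡ 4 (mod 17): 105·t ≡ 4 − 56 = -52 (mod 17).
    Reduce coefficients mod 17: 3·t ≡ 16 (mod 17).
    The inverse of 3 mod 17 is 6 (since 3·6 = 18 = 1·17 + 1), so t ≡ 6·16 = 96 ≡ 11 (mod 17).
    Then x = 56 + 105·11 = 1211, valid modulo lcm(105, 17) = 1785: x ≡ 1211 (mod 1785).
  Combine with x ≡ 1 (mod 8); new modulus lcm = 14280.
    Write x = 1211 + 1785·t and substitute into x ≡ 1 (mod 8): 1785·t ≡ 1 − 1211 = -1210 (mod 8).
    Reduce coefficients mod 8: 1·t ≡ 6 (mod 8).
    So t ≡ 6 (mod 8).
    Then x = 1211 + 1785·6 = 11921, valid modulo lcm(1785, 8) = 14280: x ≡ 11921 (mod 14280).
Verify against each original: 11921 mod 7 = 0, 11921 mod 5 = 1, 11921 mod 3 = 2, 11921 mod 17 = 4, 11921 mod 8 = 1.

x ≡ 11921 (mod 14280).


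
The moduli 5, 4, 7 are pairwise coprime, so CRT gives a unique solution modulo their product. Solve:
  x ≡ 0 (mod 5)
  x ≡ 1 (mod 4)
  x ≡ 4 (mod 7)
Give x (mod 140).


Moduli 5, 4, 7 are pairwise coprime; by CRT there is a unique solution modulo M = 5 · 4 · 7 = 140.
Solve pairwise, accumulating the modulus:
  Start with x ≡ 0 (mod 5).
  Combine with x ≡ 1 (mod 4): since gcd(5, 4) = 1, we get a unique residue mod 20.
    Write x = 0 + 5·t and substitute into x ≡ 1 (mod 4): 5·t ≡ 1 − 0 = 1 (mod 4).
    Reduce coefficients mod 4: 1·t ≡ 1 (mod 4).
    So t ≡ 1 (mod 4).
    Then x = 0 + 5·1 = 5, valid modulo lcm(5, 4) = 20: x ≡ 5 (mod 20).
  Combine with x ≡ 4 (mod 7): since gcd(20, 7) = 1, we get a unique residue mod 140.
    Write x = 5 + 20·t and substitute into x ≡ 4 (mod 7): 20·t ≡ 4 − 5 = -1 (mod 7).
    Reduce coefficients mod 7: 6·t ≡ 6 (mod 7).
    The inverse of 6 mod 7 is 6 (since 6·6 = 36 = 5·7 + 1), so t ≡ 6·6 = 36 ≡ 1 (mod 7).
    Then x = 5 + 20·1 = 25, valid modulo lcm(20, 7) = 140: x ≡ 25 (mod 140).
Verify: 25 mod 5 = 0 ✓, 25 mod 4 = 1 ✓, 25 mod 7 = 4 ✓.

x ≡ 25 (mod 140).


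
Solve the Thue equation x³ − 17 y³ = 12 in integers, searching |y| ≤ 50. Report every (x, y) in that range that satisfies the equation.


The equation is x³ - 17y³ = 12. For fixed y, x³ = 17·y³ + 12, so a solution requires the RHS to be a perfect cube.
Strategy: iterate y from -50 to 50, compute RHS = 17·y³ + 12, and check whether it is a (positive or negative) perfect cube.
Check small values of y:
  y = 0: RHS = 12 is not a perfect cube.
  y = 1: RHS = 29 is not a perfect cube.
  y = -1: RHS = -5 is not a perfect cube.
  y = 2: RHS = 148 is not a perfect cube.
  y = -2: RHS = -124 is not a perfect cube.
  y = 3: RHS = 471 is not a perfect cube.
  y = -3: RHS = -447 is not a perfect cube.
Continuing the search up to |y| = 50 finds no solutions either.
No (x, y) in the scanned range satisfies the equation.

No integer solutions with |y| ≤ 50.


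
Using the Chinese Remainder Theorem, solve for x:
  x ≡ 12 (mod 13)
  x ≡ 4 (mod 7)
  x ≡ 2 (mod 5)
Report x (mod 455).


Moduli 13, 7, 5 are pairwise coprime; by CRT there is a unique solution modulo M = 13 · 7 · 5 = 455.
Solve pairwise, accumulating the modulus:
  Start with x ≡ 12 (mod 13).
  Combine with x ≡ 4 (mod 7): since gcd(13, 7) = 1, we get a unique residue mod 91.
    Write x = 12 + 13·t and substitute into x ≡ 4 (mod 7): 13·t ≡ 4 − 12 = -8 (mod 7).
    Reduce coefficients mod 7: 6·t ≡ 6 (mod 7).
    The inverse of 6 mod 7 is 6 (since 6·6 = 36 = 5·7 + 1), so t ≡ 6·6 = 36 ≡ 1 (mod 7).
    Then x = 12 + 13·1 = 25, valid modulo lcm(13, 7) = 91: x ≡ 25 (mod 91).
  Combine with x ≡ 2 (mod 5): since gcd(91, 5) = 1, we get a unique residue mod 455.
    Write x = 25 + 91·t and substitute into x ≡ 2 (mod 5): 91·t ≡ 2 − 25 = -23 (mod 5).
    Reduce coefficients mod 5: 1·t ≡ 2 (mod 5).
    So t ≡ 2 (mod 5).
    Then x = 25 + 91·2 = 207, valid modulo lcm(91, 5) = 455: x ≡ 207 (mod 455).
Verify: 207 mod 13 = 12 ✓, 207 mod 7 = 4 ✓, 207 mod 5 = 2 ✓.

x ≡ 207 (mod 455).


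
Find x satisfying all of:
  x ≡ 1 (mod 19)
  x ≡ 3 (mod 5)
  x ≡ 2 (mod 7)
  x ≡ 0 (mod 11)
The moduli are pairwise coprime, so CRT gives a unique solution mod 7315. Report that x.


Product of moduli M = 19 · 5 · 7 · 11 = 7315.
Merge one congruence at a time:
  Start: x ≡ 1 (mod 19).
  Combine with x ≡ 3 (mod 5); new modulus lcm = 95.
    Write x = 1 + 19·t and substitute into x ≡ 3 (mod 5): 19·t ≡ 3 − 1 = 2 (mod 5).
    Reduce coefficients mod 5: 4·t ≡ 2 (mod 5).
    The inverse of 4 mod 5 is 4 (since 4·4 = 16 = 3·5 + 1), so t ≡ 4·2 = 8 ≡ 3 (mod 5).
    Then x = 1 + 19·3 = 58, valid modulo lcm(19, 5) = 95: x ≡ 58 (mod 95).
  Combine with x ≡ 2 (mod 7); new modulus lcm = 665.
    Write x = 58 + 95·t and substitute into x ≡ 2 (mod 7): 95·t ≡ 2 − 58 = -56 (mod 7).
    Reduce coefficients mod 7: 4·t ≡ 0 (mod 7).
    The inverse of 4 mod 7 is 2 (since 4·2 = 8 = 1·7 + 1), so t ≡ 2·0 = 0 ≡ 0 (mod 7).
    Then x = 58 + 95·0 = 58, valid modulo lcm(95, 7) = 665: x ≡ 58 (mod 665).
  Combine with x ≡ 0 (mod 11); new modulus lcm = 7315.
    Write x = 58 + 665·t and substitute into x ≡ 0 (mod 11): 665·t ≡ 0 − 58 = -58 (mod 11).
    Reduce coefficients mod 11: 5·t ≡ 8 (mod 11).
    The inverse of 5 mod 11 is 9 (since 5·9 = 45 = 4·11 + 1), so t ≡ 9·8 = 72 ≡ 6 (mod 11).
    Then x = 58 + 665·6 = 4048, valid modulo lcm(665, 11) = 7315: x ≡ 4048 (mod 7315).
Verify against each original: 4048 mod 19 = 1, 4048 mod 5 = 3, 4048 mod 7 = 2, 4048 mod 11 = 0.

x ≡ 4048 (mod 7315).


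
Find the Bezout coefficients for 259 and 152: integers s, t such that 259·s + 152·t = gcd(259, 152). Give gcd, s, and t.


Euclidean algorithm on (259, 152) — divide until remainder is 0:
  259 = 1 · 152 + 107
  152 = 1 · 107 + 45
  107 = 2 · 45 + 17
  45 = 2 · 17 + 11
  17 = 1 · 11 + 6
  11 = 1 · 6 + 5
  6 = 1 · 5 + 1
  5 = 5 · 1 + 0
gcd(259, 152) = 1.
Track Bezout coefficients alongside the remainders: start with r₀ = 259 = a·1 + b·0 (s = 1, t = 0) and r₁ = 152 = a·0 + b·1 (s = 0, t = 1); each new remainder r_{k+1} = r_{k-1} − q_k·r_k inherits s_{k+1} = s_{k-1} − q_k·s_k, t_{k+1} = t_{k-1} − q_k·t_k, so r_k = a·s_k + b·t_k at every step:
  q = 1: r = 107, s = 1 − 1·0 = 1, t = 0 − 1·1 = -1  (check: 259·1 + 152·(-1) = 107)
  q = 1: r = 45, s = 0 − 1·1 = -1, t = 1 − 1·(-1) = 2  (check: 259·(-1) + 152·2 = 45)
  q = 2: r = 17, s = 1 − 2·(-1) = 3, t = -1 − 2·2 = -5  (check: 259·3 + 152·(-5) = 17)
  q = 2: r = 11, s = -1 − 2·3 = -7, t = 2 − 2·(-5) = 12  (check: 259·(-7) + 152·12 = 11)
  q = 1: r = 6, s = 3 − 1·(-7) = 10, t = -5 − 1·12 = -17  (check: 259·10 + 152·(-17) = 6)
  q = 1: r = 5, s = -7 − 1·10 = -17, t = 12 − 1·(-17) = 29  (check: 259·(-17) + 152·29 = 5)
  q = 1: r = 1, s = 10 − 1·(-17) = 27, t = -17 − 1·29 = -46  (check: 259·27 + 152·(-46) = 1)
The row with r = 1 (the gcd) gives the Bezout coefficients s = 27, t = -46.
Result: 259 · (27) + 152 · (-46) = 1.

gcd(259, 152) = 1; s = 27, t = -46 (check: 259·27 + 152·(-46) = 1).


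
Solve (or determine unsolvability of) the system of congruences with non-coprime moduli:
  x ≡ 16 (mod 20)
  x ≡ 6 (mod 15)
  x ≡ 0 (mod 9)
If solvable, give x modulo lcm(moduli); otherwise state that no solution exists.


Moduli 20, 15, 9 are not pairwise coprime, so CRT works modulo lcm(m_i) when all pairwise compatibility conditions hold.
Pairwise compatibility: gcd(m_i, m_j) must divide a_i - a_j for every pair.
Merge one congruence at a time:
  Start: x ≡ 16 (mod 20).
  Combine with x ≡ 6 (mod 15): gcd(20, 15) = 5; 6 - 16 = -10, which IS divisible by 5, so compatible.
    Write x = 16 + 20·t and substitute into x ≡ 6 (mod 15): 20·t ≡ 6 − 16 = -10 (mod 15).
    Divide the congruence (and modulus) by g = 5: 4·t ≡ -2 (mod 3).
    Reduce coefficients mod 3: 1·t ≡ 1 (mod 3).
    So t ≡ 1 (mod 3).
    Then x = 16 + 20·1 = 36, valid modulo lcm(20, 15) = 60: x ≡ 36 (mod 60).
  Combine with x ≡ 0 (mod 9): gcd(60, 9) = 3; 0 - 36 = -36, which IS divisible by 3, so compatible.
    Write x = 36 + 60·t and substitute into x ≡ 0 (mod 9): 60·t ≡ 0 − 36 = -36 (mod 9).
    Divide the congruence (and modulus) by g = 3: 20·t ≡ -12 (mod 3).
    Reduce coefficients mod 3: 2·t ≡ 0 (mod 3).
    The inverse of 2 mod 3 is 2 (since 2·2 = 4 = 1·3 + 1), so t ≡ 2·0 = 0 ≡ 0 (mod 3).
    Then x = 36 + 60·0 = 36, valid modulo lcm(60, 9) = 180: x ≡ 36 (mod 180).
Verify: 36 mod 20 = 16, 36 mod 15 = 6, 36 mod 9 = 0.

x ≡ 36 (mod 180).


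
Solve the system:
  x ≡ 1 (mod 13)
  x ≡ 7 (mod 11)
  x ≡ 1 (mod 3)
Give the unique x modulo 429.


Moduli 13, 11, 3 are pairwise coprime; by CRT there is a unique solution modulo M = 13 · 11 · 3 = 429.
Solve pairwise, accumulating the modulus:
  Start with x ≡ 1 (mod 13).
  Combine with x ≡ 7 (mod 11): since gcd(13, 11) = 1, we get a unique residue mod 143.
    Write x = 1 + 13·t and substitute into x ≡ 7 (mod 11): 13·t ≡ 7 − 1 = 6 (mod 11).
    Reduce coefficients mod 11: 2·t ≡ 6 (mod 11).
    The inverse of 2 mod 11 is 6 (since 2·6 = 12 = 1·11 + 1), so t ≡ 6·6 = 36 ≡ 3 (mod 11).
    Then x = 1 + 13·3 = 40, valid modulo lcm(13, 11) = 143: x ≡ 40 (mod 143).
  Combine with x ≡ 1 (mod 3): since gcd(143, 3) = 1, we get a unique residue mod 429.
    Write x = 40 + 143·t and substitute into x ≡ 1 (mod 3): 143·t ≡ 1 − 40 = -39 (mod 3).
    Reduce coefficients mod 3: 2·t ≡ 0 (mod 3).
    The inverse of 2 mod 3 is 2 (since 2·2 = 4 = 1·3 + 1), so t ≡ 2·0 = 0 ≡ 0 (mod 3).
    Then x = 40 + 143·0 = 40, valid modulo lcm(143, 3) = 429: x ≡ 40 (mod 429).
Verify: 40 mod 13 = 1 ✓, 40 mod 11 = 7 ✓, 40 mod 3 = 1 ✓.

x ≡ 40 (mod 429).


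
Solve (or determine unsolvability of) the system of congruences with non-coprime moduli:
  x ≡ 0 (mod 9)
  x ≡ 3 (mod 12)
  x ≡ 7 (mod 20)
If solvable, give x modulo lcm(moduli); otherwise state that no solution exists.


Moduli 9, 12, 20 are not pairwise coprime, so CRT works modulo lcm(m_i) when all pairwise compatibility conditions hold.
Pairwise compatibility: gcd(m_i, m_j) must divide a_i - a_j for every pair.
Merge one congruence at a time:
  Start: x ≡ 0 (mod 9).
  Combine with x ≡ 3 (mod 12): gcd(9, 12) = 3; 3 - 0 = 3, which IS divisible by 3, so compatible.
    Write x = 0 + 9·t and substitute into x ≡ 3 (mod 12): 9·t ≡ 3 − 0 = 3 (mod 12).
    Divide the congruence (and modulus) by g = 3: 3·t ≡ 1 (mod 4).
    The inverse of 3 mod 4 is 3 (since 3·3 = 9 = 2·4 + 1), so t ≡ 3·1 = 3 ≡ 3 (mod 4).
    Then x = 0 + 9·3 = 27, valid modulo lcm(9, 12) = 36: x ≡ 27 (mod 36).
  Combine with x ≡ 7 (mod 20): gcd(36, 20) = 4; 7 - 27 = -20, which IS divisible by 4, so compatible.
    Write x = 27 + 36·t and substitute into x ≡ 7 (mod 20): 36·t ≡ 7 − 27 = -20 (mod 20).
    Divide the congruence (and modulus) by g = 4: 9·t ≡ -5 (mod 5).
    Reduce coefficients mod 5: 4·t ≡ 0 (mod 5).
    The inverse of 4 mod 5 is 4 (since 4·4 = 16 = 3·5 + 1), so t ≡ 4·0 = 0 ≡ 0 (mod 5).
    Then x = 27 + 36·0 = 27, valid modulo lcm(36, 20) = 180: x ≡ 27 (mod 180).
Verify: 27 mod 9 = 0, 27 mod 12 = 3, 27 mod 20 = 7.

x ≡ 27 (mod 180).


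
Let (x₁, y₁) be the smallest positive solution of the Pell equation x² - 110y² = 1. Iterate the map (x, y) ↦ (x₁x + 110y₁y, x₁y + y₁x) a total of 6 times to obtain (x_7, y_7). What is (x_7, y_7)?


Step 1: Find the fundamental solution (x₁, y₁) of x² - 110y² = 1.
  Expand √110 as a continued fraction. a₀ = ⌊√110⌋ = 10; iterate m_{k+1} = d_k·a_k − m_k, d_{k+1} = (110 − m_{k+1}²)/d_k, a_{k+1} = ⌊(a₀ + m_{k+1})/d_{k+1}⌋ (starting m₀ = 0, d₀ = 1), with convergents p_k = a_k·p_{k-1} + p_{k-2}, q_k = a_k·q_{k-1} + q_{k-2} (p₋₁ = 1, q₋₁ = 0):
  k = 0: a₀ = 10; p₀/q₀ = 10/1; p₀² − 110·q₀² = 100 − 110 = -10.
  k = 1: m = 10, d = 10, a = ⌊(10 + 10)/10⌋ = 2; p/q = (2·10 + 1)/(2·1 + 0) = 21/2; p² − 110·q² = 441 − 440 = 1.
  The first convergent with p² − 110·q² = 1 gives the fundamental solution (x₁, y₁) = (21, 2).
Step 2: Apply the recurrence (x_{n+1}, y_{n+1}) = (x₁x_n + 110y₁y_n, x₁y_n + y₁x_n) repeatedly.
  From (x_1, y_1) = (21, 2): x_2 = 21·21 + 110·2·2 = 881; y_2 = 21·2 + 2·21 = 84.
  From (x_2, y_2) = (881, 84): x_3 = 21·881 + 110·2·84 = 36981; y_3 = 21·84 + 2·881 = 3526.
  From (x_3, y_3) = (36981, 3526): x_4 = 21·36981 + 110·2·3526 = 1552321; y_4 = 21·3526 + 2·36981 = 148008.
  From (x_4, y_4) = (1552321, 148008): x_5 = 21·1552321 + 110·2·148008 = 65160501; y_5 = 21·148008 + 2·1552321 = 6212810.
  From (x_5, y_5) = (65160501, 6212810): x_6 = 21·65160501 + 110·2·6212810 = 2735188721; y_6 = 21·6212810 + 2·65160501 = 260790012.
  From (x_6, y_6) = (2735188721, 260790012): x_7 = 21·2735188721 + 110·2·260790012 = 114812765781; y_7 = 21·260790012 + 2·2735188721 = 10946967694.
Step 3: Verify x_7² - 110·y_7² = 13181971186282764539961 - 13181971186282764539960 = 1 (should be 1). ✓

(x_1, y_1) = (21, 2); (x_7, y_7) = (114812765781, 10946967694).


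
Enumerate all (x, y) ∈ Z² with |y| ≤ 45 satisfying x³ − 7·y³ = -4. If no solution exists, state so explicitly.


The equation is x³ - 7y³ = -4. For fixed y, x³ = 7·y³ − 4, so a solution requires the RHS to be a perfect cube.
Strategy: iterate y from -45 to 45, compute RHS = 7·y³ − 4, and check whether it is a (positive or negative) perfect cube.
Check small values of y:
  y = 0: RHS = -4 is not a perfect cube.
  y = 1: RHS = 3 is not a perfect cube.
  y = -1: RHS = -11 is not a perfect cube.
  y = 2: RHS = 52 is not a perfect cube.
  y = -2: RHS = -60 is not a perfect cube.
  y = 3: RHS = 185 is not a perfect cube.
  y = -3: RHS = -193 is not a perfect cube.
Continuing the search up to |y| = 45 finds no solutions either.
No (x, y) in the scanned range satisfies the equation.

No integer solutions with |y| ≤ 45.


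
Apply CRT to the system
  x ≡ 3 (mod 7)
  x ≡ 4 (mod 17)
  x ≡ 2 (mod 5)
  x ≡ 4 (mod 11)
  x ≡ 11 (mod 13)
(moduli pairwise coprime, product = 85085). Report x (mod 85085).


Product of moduli M = 7 · 17 · 5 · 11 · 13 = 85085.
Merge one congruence at a time:
  Start: x ≡ 3 (mod 7).
  Combine with x ≡ 4 (mod 17); new modulus lcm = 119.
    Write x = 3 + 7·t and substitute into x ≡ 4 (mod 17): 7·t ≡ 4 − 3 = 1 (mod 17).
    The inverse of 7 mod 17 is 5 (since 7·5 = 35 = 2·17 + 1), so t ≡ 5·1 = 5 ≡ 5 (mod 17).
    Then x = 3 + 7·5 = 38, valid modulo lcm(7, 17) = 119: x ≡ 38 (mod 119).
  Combine with x ≡ 2 (mod 5); new modulus lcm = 595.
    Write x = 38 + 119·t and substitute into x ≡ 2 (mod 5): 119·t ≡ 2 − 38 = -36 (mod 5).
    Reduce coefficients mod 5: 4·t ≡ 4 (mod 5).
    The inverse of 4 mod 5 is 4 (since 4·4 = 16 = 3·5 + 1), so t ≡ 4·4 = 16 ≡ 1 (mod 5).
    Then x = 38 + 119·1 = 157, valid modulo lcm(119, 5) = 595: x ≡ 157 (mod 595).
  Combine with x ≡ 4 (mod 11); new modulus lcm = 6545.
    Write x = 157 + 595·t and substitute into x ≡ 4 (mod 11): 595·t ≡ 4 − 157 = -153 (mod 11).
    Reduce coefficients mod 11: 1·t ≡ 1 (mod 11).
    So t ≡ 1 (mod 11).
    Then x = 157 + 595·1 = 752, valid modulo lcm(595, 11) = 6545: x ≡ 752 (mod 6545).
  Combine with x ≡ 11 (mod 13); new modulus lcm = 85085.
    Write x = 752 + 6545·t and substitute into x ≡ 11 (mod 13): 6545·t ≡ 11 − 752 = -741 (mod 13).
    Reduce coefficients mod 13: 6·t ≡ 0 (mod 13).
    The inverse of 6 mod 13 is 11 (since 6·11 = 66 = 5·13 + 1), so t ≡ 11·0 = 0 ≡ 0 (mod 13).
    Then x = 752 + 6545·0 = 752, valid modulo lcm(6545, 13) = 85085: x ≡ 752 (mod 85085).
Verify against each original: 752 mod 7 = 3, 752 mod 17 = 4, 752 mod 5 = 2, 752 mod 11 = 4, 752 mod 13 = 11.

x ≡ 752 (mod 85085).


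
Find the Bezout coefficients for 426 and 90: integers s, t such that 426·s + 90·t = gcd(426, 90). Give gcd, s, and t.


Euclidean algorithm on (426, 90) — divide until remainder is 0:
  426 = 4 · 90 + 66
  90 = 1 · 66 + 24
  66 = 2 · 24 + 18
  24 = 1 · 18 + 6
  18 = 3 · 6 + 0
gcd(426, 90) = 6.
Track Bezout coefficients alongside the remainders: start with r₀ = 426 = a·1 + b·0 (s = 1, t = 0) and r₁ = 90 = a·0 + b·1 (s = 0, t = 1); each new remainder r_{k+1} = r_{k-1} − q_k·r_k inherits s_{k+1} = s_{k-1} − q_k·s_k, t_{k+1} = t_{k-1} − q_k·t_k, so r_k = a·s_k + b·t_k at every step:
  q = 4: r = 66, s = 1 − 4·0 = 1, t = 0 − 4·1 = -4  (check: 426·1 + 90·(-4) = 66)
  q = 1: r = 24, s = 0 − 1·1 = -1, t = 1 − 1·(-4) = 5  (check: 426·(-1) + 90·5 = 24)
  q = 2: r = 18, s = 1 − 2·(-1) = 3, t = -4 − 2·5 = -14  (check: 426·3 + 90·(-14) = 18)
  q = 1: r = 6, s = -1 − 1·3 = -4, t = 5 − 1·(-14) = 19  (check: 426·(-4) + 90·19 = 6)
The row with r = 6 (the gcd) gives the Bezout coefficients s = -4, t = 19.
Result: 426 · (-4) + 90 · (19) = 6.

gcd(426, 90) = 6; s = -4, t = 19 (check: 426·(-4) + 90·19 = 6).


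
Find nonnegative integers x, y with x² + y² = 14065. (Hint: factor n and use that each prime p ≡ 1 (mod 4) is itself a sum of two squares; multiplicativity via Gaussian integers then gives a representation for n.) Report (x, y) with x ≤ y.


Step 1: Factor n = 14065 = 5 · 29 · 97.
Step 2: Check the mod-4 condition on each prime factor: 5 ≡ 1 (mod 4), exponent 1; 29 ≡ 1 (mod 4), exponent 1; 97 ≡ 1 (mod 4), exponent 1.
All primes ≡ 3 (mod 4) appear to even exponent (or don't appear), so by the two-squares theorem n IS expressible as a sum of two squares.
Step 3: Build a representation. Here n = 5 · 29 · 97 is a product of primes ≡ 1 (mod 4). Each prime p ≡ 1 (mod 4) is itself a sum of two squares; find a² by testing p − a² for a perfect square:
  5: 5 − 1² = 4 = 2² ⇒ 5 = 1² + 2².
  29: 29 − 1² = 28, 29 − 2² = 25 = 5² ⇒ 29 = 2² + 5².
  97: 97 − 1² = 96, 97 − 2² = 93, 97 − 3² = 88, 97 − 4² = 81 = 9² ⇒ 97 = 4² + 9².
  Combine using the Brahmagupta–Fibonacci identity (a² + b²)(c² + d²) = (ac − bd)² + (ad + bc)² = (ac + bd)² + (ad − bc)²:
  5 · 29 = 145: from (1² + 2²)(2² + 5²), take (1·2 − 2·5, 1·5 + 2·2) = (2 − 10, 5 + 4) = (-8, 9); dropping signs (only squares matter) gives (8, 9); check 8² + 9² = 64 + 81 = 145 ✓.
  145 · 97 = 14065: from (8² + 9²)(4² + 9²), take (8·4 − 9·9, 8·9 + 9·4) = (32 − 81, 72 + 36) = (-49, 108); dropping signs (only squares matter) gives (49, 108); check 49² + 108² = 2401 + 11664 = 14065 ✓.
Step 4: Order so x ≤ y and verify: 49² + 108² = 2401 + 11664 = 14065 = n. ✓

n = 14065 = 49² + 108² (one valid representation with x ≤ y).
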